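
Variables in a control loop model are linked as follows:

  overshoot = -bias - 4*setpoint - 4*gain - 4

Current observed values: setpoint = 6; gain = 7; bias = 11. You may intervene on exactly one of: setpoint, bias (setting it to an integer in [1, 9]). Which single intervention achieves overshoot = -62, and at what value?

set bias = 6

Intervening on setpoint: overshoot = -4*setpoint - 43. Reaching -62 requires setpoint = 19/4, not an integer.
Intervening on bias: with other inputs at their observed values, overshoot = -bias - 56. Solving for -62 gives bias = 6, within [1, 9].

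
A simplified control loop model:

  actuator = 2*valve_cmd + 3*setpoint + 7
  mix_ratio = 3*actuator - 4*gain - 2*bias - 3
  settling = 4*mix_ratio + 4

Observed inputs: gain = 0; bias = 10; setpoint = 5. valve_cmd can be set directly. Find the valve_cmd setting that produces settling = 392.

valve_cmd = 9

Substituting into the actuator equation gives actuator = 2*valve_cmd + 22.
mix_ratio becomes 6*valve_cmd + 43.
settling becomes 24*valve_cmd + 176.
Solve 24*valve_cmd + 176 = 392: valve_cmd = (392 - 176) / 24 = 9.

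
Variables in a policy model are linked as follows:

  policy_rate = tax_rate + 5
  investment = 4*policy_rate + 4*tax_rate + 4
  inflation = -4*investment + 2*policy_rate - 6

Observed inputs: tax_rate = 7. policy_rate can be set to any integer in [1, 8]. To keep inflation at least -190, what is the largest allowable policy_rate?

Intervening on policy_rate fixes its value directly, overriding its dependence on tax_rate.
Substituting into the investment equation gives investment = 4*policy_rate + 32.
Substituting into the inflation equation gives inflation = -14*policy_rate - 134.
Require -14*policy_rate - 134 ≥ -190, so policy_rate ≤ 4.
The largest integer in [1, 8] satisfying this is 4.

policy_rate = 4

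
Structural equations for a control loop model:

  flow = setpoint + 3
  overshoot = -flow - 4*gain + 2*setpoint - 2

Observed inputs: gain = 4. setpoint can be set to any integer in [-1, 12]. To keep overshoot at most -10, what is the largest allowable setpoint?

setpoint = 11

Substituting into the overshoot equation gives overshoot = setpoint - 21.
Require setpoint - 21 ≤ -10, so setpoint ≤ 11.
The largest integer in [-1, 12] satisfying this is 11.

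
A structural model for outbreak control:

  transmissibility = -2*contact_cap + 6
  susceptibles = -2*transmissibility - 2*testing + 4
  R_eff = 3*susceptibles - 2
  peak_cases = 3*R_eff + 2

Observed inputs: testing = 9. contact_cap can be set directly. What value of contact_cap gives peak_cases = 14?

Substituting into the susceptibles equation gives susceptibles = 4*contact_cap - 26.
So R_eff = 12*contact_cap - 80.
peak_cases becomes 36*contact_cap - 238.
Solve 36*contact_cap - 238 = 14: contact_cap = (14 + 238) / 36 = 7.

contact_cap = 7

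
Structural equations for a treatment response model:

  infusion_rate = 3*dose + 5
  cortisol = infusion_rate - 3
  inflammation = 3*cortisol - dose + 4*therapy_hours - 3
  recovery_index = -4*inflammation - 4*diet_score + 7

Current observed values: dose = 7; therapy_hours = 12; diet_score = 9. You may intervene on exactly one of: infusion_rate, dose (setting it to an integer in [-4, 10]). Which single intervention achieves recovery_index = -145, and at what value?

Intervening on infusion_rate: with other inputs at their observed values, recovery_index = -12*infusion_rate - 145. Solving for -145 gives infusion_rate = 0, within [-4, 10].
Intervening on dose: recovery_index = -32*dose - 233. Reaching -145 requires dose = -11/4, not an integer.

set infusion_rate = 0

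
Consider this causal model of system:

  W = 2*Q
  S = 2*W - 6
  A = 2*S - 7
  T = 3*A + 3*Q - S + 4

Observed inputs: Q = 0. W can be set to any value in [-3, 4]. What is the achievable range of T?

-77 to -7

Intervening on W fixes its value directly, overriding its dependence on Q.
Substituting into the A equation gives A = 4*W - 19.
Substituting into the T equation gives T = 10*W - 47.
Linear in W, so extremes are at the endpoints: W = -3 gives T = -77; W = 4 gives T = -7.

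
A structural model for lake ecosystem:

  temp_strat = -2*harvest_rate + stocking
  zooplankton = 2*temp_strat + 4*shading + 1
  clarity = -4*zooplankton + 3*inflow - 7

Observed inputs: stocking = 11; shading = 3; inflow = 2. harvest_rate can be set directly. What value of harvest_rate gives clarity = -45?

harvest_rate = 6

Substituting into the temp_strat equation gives temp_strat = -2*harvest_rate + 11.
Substituting into the zooplankton equation gives zooplankton = -4*harvest_rate + 35.
Substituting into the clarity equation gives clarity = 16*harvest_rate - 141.
Solve 16*harvest_rate - 141 = -45: harvest_rate = (-45 + 141) / 16 = 6.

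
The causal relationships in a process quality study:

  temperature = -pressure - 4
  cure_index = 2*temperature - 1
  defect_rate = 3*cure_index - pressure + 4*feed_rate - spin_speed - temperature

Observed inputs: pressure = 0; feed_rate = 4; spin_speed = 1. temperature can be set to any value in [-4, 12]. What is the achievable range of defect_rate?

Intervening on temperature fixes its value directly, overriding its dependence on pressure.
Substituting into the defect_rate equation gives defect_rate = 5*temperature + 12.
Linear in temperature, so extremes are at the endpoints: temperature = -4 gives defect_rate = -8; temperature = 12 gives defect_rate = 72.

-8 to 72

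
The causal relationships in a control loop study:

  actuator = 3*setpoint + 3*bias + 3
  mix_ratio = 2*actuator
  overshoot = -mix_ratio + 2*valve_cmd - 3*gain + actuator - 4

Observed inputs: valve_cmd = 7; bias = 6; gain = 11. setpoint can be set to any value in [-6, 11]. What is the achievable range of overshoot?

-77 to -26

Substituting into the actuator equation gives actuator = 3*setpoint + 21.
Substituting into the mix_ratio equation gives mix_ratio = 6*setpoint + 42.
Substituting into the overshoot equation gives overshoot = -3*setpoint - 44.
Linear in setpoint, so extremes are at the endpoints: setpoint = -6 gives overshoot = -26; setpoint = 11 gives overshoot = -77.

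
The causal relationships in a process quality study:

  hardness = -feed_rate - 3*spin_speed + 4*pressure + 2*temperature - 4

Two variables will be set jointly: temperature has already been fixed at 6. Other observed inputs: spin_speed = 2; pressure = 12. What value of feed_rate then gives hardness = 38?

feed_rate = 12

With temperature held at 6:
Substituting into the hardness equation gives hardness = -feed_rate + 50.
Solve -feed_rate + 50 = 38: feed_rate = (38 - 50) / -1 = 12.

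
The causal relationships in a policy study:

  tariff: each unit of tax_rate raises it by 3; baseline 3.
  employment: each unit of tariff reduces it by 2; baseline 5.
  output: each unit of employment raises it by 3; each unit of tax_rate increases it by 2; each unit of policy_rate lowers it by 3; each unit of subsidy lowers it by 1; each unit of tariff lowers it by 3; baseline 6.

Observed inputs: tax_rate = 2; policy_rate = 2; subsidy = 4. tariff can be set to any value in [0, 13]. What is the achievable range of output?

-102 to 15

Intervening on tariff fixes its value directly, overriding its dependence on tax_rate.
Substituting into the output equation gives output = -9*tariff + 15.
Linear in tariff, so extremes are at the endpoints: tariff = 0 gives output = 15; tariff = 13 gives output = -102.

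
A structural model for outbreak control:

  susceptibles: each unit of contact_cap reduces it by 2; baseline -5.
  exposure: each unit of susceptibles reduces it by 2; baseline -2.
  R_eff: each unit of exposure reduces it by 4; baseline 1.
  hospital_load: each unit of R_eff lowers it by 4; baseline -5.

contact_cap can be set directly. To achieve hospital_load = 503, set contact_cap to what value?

contact_cap = 6

Substituting into the exposure equation gives exposure = 4*contact_cap + 8.
This gives R_eff = -16*contact_cap - 31.
So hospital_load = 64*contact_cap + 119.
Solve 64*contact_cap + 119 = 503: contact_cap = (503 - 119) / 64 = 6.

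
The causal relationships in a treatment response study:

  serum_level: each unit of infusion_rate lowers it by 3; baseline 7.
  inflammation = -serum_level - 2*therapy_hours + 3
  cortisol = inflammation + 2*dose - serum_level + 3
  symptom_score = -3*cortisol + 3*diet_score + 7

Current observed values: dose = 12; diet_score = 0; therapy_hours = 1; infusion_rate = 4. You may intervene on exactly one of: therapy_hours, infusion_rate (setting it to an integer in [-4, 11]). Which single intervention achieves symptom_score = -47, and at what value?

set therapy_hours = 11

Intervening on therapy_hours: with other inputs at their observed values, symptom_score = 6*therapy_hours - 113. Solving for -47 gives therapy_hours = 11, within [-4, 11].
Intervening on infusion_rate: symptom_score = -18*infusion_rate - 35. Reaching -47 requires infusion_rate = 2/3, not an integer.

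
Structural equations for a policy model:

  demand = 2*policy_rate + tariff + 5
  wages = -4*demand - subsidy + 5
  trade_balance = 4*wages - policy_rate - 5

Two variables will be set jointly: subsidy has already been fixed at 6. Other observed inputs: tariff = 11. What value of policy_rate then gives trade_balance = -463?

policy_rate = 6

With subsidy held at 6:
Substituting into the demand equation gives demand = 2*policy_rate + 16.
This gives wages = -8*policy_rate - 65.
trade_balance becomes -33*policy_rate - 265.
Solve -33*policy_rate - 265 = -463: policy_rate = (-463 + 265) / -33 = 6.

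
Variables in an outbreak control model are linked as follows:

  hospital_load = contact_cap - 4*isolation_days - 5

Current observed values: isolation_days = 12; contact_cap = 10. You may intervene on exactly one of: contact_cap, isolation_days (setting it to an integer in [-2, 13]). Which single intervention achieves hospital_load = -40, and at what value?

set contact_cap = 13

Intervening on contact_cap: with other inputs at their observed values, hospital_load = contact_cap - 53. Solving for -40 gives contact_cap = 13, within [-2, 13].
Intervening on isolation_days: hospital_load = -4*isolation_days + 5. Reaching -40 requires isolation_days = 45/4, not an integer.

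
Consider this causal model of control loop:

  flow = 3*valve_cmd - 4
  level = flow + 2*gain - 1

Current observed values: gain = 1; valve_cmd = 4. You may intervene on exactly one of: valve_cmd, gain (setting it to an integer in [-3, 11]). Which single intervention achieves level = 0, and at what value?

Intervening on valve_cmd: with other inputs at their observed values, level = 3*valve_cmd - 3. Solving for 0 gives valve_cmd = 1, within [-3, 11].
Intervening on gain: level = 2*gain + 7. Reaching 0 requires gain = -7/2, not an integer.

set valve_cmd = 1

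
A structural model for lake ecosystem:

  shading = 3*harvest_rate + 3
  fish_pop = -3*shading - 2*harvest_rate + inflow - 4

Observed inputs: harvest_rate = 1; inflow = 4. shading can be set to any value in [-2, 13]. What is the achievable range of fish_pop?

Intervening on shading fixes its value directly, overriding its dependence on harvest_rate.
Substituting into the fish_pop equation gives fish_pop = -3*shading - 2.
Linear in shading, so extremes are at the endpoints: shading = -2 gives fish_pop = 4; shading = 13 gives fish_pop = -41.

-41 to 4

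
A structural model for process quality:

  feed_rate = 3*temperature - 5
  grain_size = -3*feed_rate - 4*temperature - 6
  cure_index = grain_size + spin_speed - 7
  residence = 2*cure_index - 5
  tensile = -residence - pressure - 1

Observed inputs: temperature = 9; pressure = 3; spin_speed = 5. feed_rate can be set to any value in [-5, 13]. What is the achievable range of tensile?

59 to 167

Intervening on feed_rate fixes its value directly, overriding its dependence on temperature.
Substituting into the grain_size equation gives grain_size = -3*feed_rate - 42.
cure_index becomes -3*feed_rate - 44.
Substituting into the residence equation gives residence = -6*feed_rate - 93.
So tensile = 6*feed_rate + 89.
Linear in feed_rate, so extremes are at the endpoints: feed_rate = -5 gives tensile = 59; feed_rate = 13 gives tensile = 167.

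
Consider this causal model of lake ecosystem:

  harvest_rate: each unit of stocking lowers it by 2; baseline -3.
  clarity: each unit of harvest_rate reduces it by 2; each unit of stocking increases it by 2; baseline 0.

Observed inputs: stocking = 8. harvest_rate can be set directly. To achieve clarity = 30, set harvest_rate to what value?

Intervening on harvest_rate fixes its value directly, overriding its dependence on stocking.
Substituting into the clarity equation gives clarity = -2*harvest_rate + 16.
Solve -2*harvest_rate + 16 = 30: harvest_rate = (30 - 16) / -2 = -7.

harvest_rate = -7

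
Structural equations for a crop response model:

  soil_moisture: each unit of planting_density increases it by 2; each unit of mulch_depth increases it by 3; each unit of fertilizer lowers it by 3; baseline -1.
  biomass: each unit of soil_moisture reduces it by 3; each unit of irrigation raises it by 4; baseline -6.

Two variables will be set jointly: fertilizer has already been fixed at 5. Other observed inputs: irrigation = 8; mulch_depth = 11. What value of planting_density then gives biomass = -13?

planting_density = -2

With fertilizer held at 5:
Substituting into the soil_moisture equation gives soil_moisture = 2*planting_density + 17.
biomass becomes -6*planting_density - 25.
Solve -6*planting_density - 25 = -13: planting_density = (-13 + 25) / -6 = -2.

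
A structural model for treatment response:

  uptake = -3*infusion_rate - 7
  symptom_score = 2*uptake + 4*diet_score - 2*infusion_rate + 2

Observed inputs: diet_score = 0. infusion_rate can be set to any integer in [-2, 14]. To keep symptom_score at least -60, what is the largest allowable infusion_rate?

infusion_rate = 6

Substituting into the symptom_score equation gives symptom_score = -8*infusion_rate - 12.
Require -8*infusion_rate - 12 ≥ -60, so infusion_rate ≤ 6.
The largest integer in [-2, 14] satisfying this is 6.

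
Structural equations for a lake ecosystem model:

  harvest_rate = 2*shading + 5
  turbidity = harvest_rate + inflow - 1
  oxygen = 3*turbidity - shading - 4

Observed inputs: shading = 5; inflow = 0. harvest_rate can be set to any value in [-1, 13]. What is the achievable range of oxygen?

Intervening on harvest_rate fixes its value directly, overriding its dependence on shading.
Substituting into the turbidity equation gives turbidity = harvest_rate - 1.
Substituting into the oxygen equation gives oxygen = 3*harvest_rate - 12.
Linear in harvest_rate, so extremes are at the endpoints: harvest_rate = -1 gives oxygen = -15; harvest_rate = 13 gives oxygen = 27.

-15 to 27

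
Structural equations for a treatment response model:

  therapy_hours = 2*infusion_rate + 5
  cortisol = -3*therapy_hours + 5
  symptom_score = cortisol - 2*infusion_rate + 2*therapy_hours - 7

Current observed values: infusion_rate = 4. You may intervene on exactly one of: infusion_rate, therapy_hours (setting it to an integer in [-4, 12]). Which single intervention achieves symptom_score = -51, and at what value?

Intervening on infusion_rate: with other inputs at their observed values, symptom_score = -4*infusion_rate - 7. Solving for -51 gives infusion_rate = 11, within [-4, 12].
Intervening on therapy_hours: symptom_score = -therapy_hours - 10. Reaching -51 requires therapy_hours = 41, outside [-4, 12].

set infusion_rate = 11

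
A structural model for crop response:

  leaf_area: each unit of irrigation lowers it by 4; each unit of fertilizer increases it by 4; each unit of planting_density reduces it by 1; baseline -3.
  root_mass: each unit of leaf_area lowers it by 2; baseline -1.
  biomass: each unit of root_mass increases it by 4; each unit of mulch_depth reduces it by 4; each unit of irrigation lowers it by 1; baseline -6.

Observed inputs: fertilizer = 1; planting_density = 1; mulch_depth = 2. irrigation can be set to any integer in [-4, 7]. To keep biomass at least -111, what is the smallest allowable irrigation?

irrigation = -3

Substituting into the leaf_area equation gives leaf_area = -4*irrigation.
This gives root_mass = 8*irrigation - 1.
Substituting into the biomass equation gives biomass = 31*irrigation - 18.
Require 31*irrigation - 18 ≥ -111, so irrigation ≥ -3.
The smallest integer in [-4, 7] satisfying this is -3.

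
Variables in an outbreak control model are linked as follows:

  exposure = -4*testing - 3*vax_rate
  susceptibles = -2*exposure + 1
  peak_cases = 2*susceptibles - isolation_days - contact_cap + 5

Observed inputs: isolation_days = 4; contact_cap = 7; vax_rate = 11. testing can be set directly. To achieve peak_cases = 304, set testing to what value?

Substituting into the exposure equation gives exposure = -4*testing - 33.
So susceptibles = 8*testing + 67.
Substituting into the peak_cases equation gives peak_cases = 16*testing + 128.
Solve 16*testing + 128 = 304: testing = (304 - 128) / 16 = 11.

testing = 11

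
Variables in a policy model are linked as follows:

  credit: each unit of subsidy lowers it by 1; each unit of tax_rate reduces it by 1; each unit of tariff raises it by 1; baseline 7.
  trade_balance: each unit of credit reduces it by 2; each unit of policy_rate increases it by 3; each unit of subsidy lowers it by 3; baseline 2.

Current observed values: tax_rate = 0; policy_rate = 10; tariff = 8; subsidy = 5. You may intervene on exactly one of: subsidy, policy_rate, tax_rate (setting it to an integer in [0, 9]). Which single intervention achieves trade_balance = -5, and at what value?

set subsidy = 7

Intervening on subsidy: with other inputs at their observed values, trade_balance = -subsidy + 2. Solving for -5 gives subsidy = 7, within [0, 9].
Intervening on policy_rate: trade_balance = 3*policy_rate - 33. Reaching -5 requires policy_rate = 28/3, not an integer.
Intervening on tax_rate: trade_balance = 2*tax_rate - 3. Reaching -5 requires tax_rate = -1, outside [0, 9].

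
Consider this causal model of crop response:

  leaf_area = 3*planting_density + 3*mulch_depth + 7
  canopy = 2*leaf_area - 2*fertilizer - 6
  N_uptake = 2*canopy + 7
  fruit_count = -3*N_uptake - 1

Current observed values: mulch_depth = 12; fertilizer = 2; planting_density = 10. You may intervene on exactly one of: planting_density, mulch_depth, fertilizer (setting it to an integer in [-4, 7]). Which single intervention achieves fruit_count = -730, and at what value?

set planting_density = 7

Intervening on planting_density: with other inputs at their observed values, fruit_count = -36*planting_density - 478. Solving for -730 gives planting_density = 7, within [-4, 7].
Intervening on mulch_depth: fruit_count = -36*mulch_depth - 406. Reaching -730 requires mulch_depth = 9, outside [-4, 7].
Intervening on fertilizer: fruit_count = 12*fertilizer - 862. Reaching -730 requires fertilizer = 11, outside [-4, 7].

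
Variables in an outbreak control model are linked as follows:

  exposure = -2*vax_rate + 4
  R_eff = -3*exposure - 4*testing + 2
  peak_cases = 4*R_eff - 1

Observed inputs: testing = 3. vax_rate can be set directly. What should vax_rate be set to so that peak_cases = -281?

vax_rate = -8

Substituting into the R_eff equation gives R_eff = 6*vax_rate - 22.
So peak_cases = 24*vax_rate - 89.
Solve 24*vax_rate - 89 = -281: vax_rate = (-281 + 89) / 24 = -8.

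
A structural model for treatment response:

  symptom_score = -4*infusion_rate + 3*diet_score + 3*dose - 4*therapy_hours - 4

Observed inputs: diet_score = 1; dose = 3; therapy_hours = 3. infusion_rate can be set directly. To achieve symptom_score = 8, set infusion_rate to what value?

Substituting into the symptom_score equation gives symptom_score = -4*infusion_rate - 4.
Solve -4*infusion_rate - 4 = 8: infusion_rate = (8 + 4) / -4 = -3.

infusion_rate = -3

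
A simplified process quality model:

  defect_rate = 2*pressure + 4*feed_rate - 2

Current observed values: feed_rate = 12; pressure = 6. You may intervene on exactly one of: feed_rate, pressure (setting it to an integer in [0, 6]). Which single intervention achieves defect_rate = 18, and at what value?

Intervening on feed_rate: with other inputs at their observed values, defect_rate = 4*feed_rate + 10. Solving for 18 gives feed_rate = 2, within [0, 6].
Intervening on pressure: defect_rate = 2*pressure + 46. Reaching 18 requires pressure = -14, outside [0, 6].

set feed_rate = 2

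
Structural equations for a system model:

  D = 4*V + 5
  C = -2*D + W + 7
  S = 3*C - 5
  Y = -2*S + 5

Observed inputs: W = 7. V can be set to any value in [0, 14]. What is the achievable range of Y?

-9 to 663

Substituting into the C equation gives C = -8*V + 4.
So S = -24*V + 7.
This gives Y = 48*V - 9.
Linear in V, so extremes are at the endpoints: V = 0 gives Y = -9; V = 14 gives Y = 663.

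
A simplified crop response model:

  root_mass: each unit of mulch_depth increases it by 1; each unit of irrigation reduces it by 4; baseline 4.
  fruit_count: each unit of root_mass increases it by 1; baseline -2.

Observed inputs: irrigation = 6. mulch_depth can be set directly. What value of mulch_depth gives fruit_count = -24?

mulch_depth = -2

Substituting into the root_mass equation gives root_mass = mulch_depth - 20.
So fruit_count = mulch_depth - 22.
Solve mulch_depth - 22 = -24: mulch_depth = (-24 + 22) / 1 = -2.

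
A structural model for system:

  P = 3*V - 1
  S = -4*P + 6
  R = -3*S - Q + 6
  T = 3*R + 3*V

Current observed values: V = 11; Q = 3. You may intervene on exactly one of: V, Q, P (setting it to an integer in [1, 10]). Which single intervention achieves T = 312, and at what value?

Intervening on V: T = 111*V - 81. Reaching 312 requires V = 131/37, not an integer.
Intervening on Q: T = -3*Q + 1149. Reaching 312 requires Q = 279, outside [1, 10].
Intervening on P: with other inputs at their observed values, T = 36*P - 12. Solving for 312 gives P = 9, within [1, 10].

set P = 9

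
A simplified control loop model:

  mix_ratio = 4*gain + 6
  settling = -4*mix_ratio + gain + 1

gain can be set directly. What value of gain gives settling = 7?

gain = -2

Substituting into the settling equation gives settling = -15*gain - 23.
Solve -15*gain - 23 = 7: gain = (7 + 23) / -15 = -2.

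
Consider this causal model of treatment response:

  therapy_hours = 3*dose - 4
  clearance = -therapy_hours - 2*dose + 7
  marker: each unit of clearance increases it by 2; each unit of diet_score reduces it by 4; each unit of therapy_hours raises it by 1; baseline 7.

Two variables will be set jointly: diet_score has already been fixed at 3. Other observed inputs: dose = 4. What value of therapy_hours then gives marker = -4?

With diet_score held at 3:
Intervening on therapy_hours fixes its value directly, overriding its dependence on dose.
Substituting into the clearance equation gives clearance = -therapy_hours - 1.
So marker = -therapy_hours - 7.
Solve -therapy_hours - 7 = -4: therapy_hours = (-4 + 7) / -1 = -3.

therapy_hours = -3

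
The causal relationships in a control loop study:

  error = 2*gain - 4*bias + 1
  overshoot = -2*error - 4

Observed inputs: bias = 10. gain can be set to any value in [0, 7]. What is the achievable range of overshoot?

46 to 74

Substituting into the error equation gives error = 2*gain - 39.
Substituting into the overshoot equation gives overshoot = -4*gain + 74.
Linear in gain, so extremes are at the endpoints: gain = 0 gives overshoot = 74; gain = 7 gives overshoot = 46.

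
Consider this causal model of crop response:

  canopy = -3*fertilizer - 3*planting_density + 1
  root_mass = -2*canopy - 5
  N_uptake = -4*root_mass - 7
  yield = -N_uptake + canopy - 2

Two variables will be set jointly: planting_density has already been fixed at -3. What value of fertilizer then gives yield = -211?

With planting_density held at -3:
Substituting into the canopy equation gives canopy = -3*fertilizer + 10.
This gives root_mass = 6*fertilizer - 25.
This gives N_uptake = -24*fertilizer + 93.
So yield = 21*fertilizer - 85.
Solve 21*fertilizer - 85 = -211: fertilizer = (-211 + 85) / 21 = -6.

fertilizer = -6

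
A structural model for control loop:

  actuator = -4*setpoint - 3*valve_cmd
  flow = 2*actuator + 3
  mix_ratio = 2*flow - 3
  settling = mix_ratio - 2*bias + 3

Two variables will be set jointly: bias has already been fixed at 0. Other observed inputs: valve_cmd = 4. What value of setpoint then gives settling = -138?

With bias held at 0:
Substituting into the actuator equation gives actuator = -4*setpoint - 12.
So flow = -8*setpoint - 21.
This gives mix_ratio = -16*setpoint - 45.
Substituting into the settling equation gives settling = -16*setpoint - 42.
Solve -16*setpoint - 42 = -138: setpoint = (-138 + 42) / -16 = 6.

setpoint = 6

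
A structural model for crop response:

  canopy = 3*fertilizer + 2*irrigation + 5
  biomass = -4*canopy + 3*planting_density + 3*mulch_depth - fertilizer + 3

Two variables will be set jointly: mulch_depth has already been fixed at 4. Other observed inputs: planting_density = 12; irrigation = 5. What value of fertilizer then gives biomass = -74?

With mulch_depth held at 4:
Substituting into the canopy equation gives canopy = 3*fertilizer + 15.
Substituting into the biomass equation gives biomass = -13*fertilizer - 9.
Solve -13*fertilizer - 9 = -74: fertilizer = (-74 + 9) / -13 = 5.

fertilizer = 5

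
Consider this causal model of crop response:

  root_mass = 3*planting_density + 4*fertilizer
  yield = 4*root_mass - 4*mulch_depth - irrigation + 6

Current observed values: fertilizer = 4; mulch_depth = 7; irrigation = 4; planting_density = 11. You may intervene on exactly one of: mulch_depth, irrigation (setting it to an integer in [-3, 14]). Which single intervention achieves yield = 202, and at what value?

set mulch_depth = -1

Intervening on mulch_depth: with other inputs at their observed values, yield = -4*mulch_depth + 198. Solving for 202 gives mulch_depth = -1, within [-3, 14].
Intervening on irrigation: yield = -irrigation + 174. Reaching 202 requires irrigation = -28, outside [-3, 14].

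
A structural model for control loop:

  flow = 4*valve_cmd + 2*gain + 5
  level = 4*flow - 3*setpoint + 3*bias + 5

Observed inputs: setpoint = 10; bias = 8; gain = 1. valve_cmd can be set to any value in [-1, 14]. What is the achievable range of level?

Substituting into the flow equation gives flow = 4*valve_cmd + 7.
So level = 16*valve_cmd + 27.
Linear in valve_cmd, so extremes are at the endpoints: valve_cmd = -1 gives level = 11; valve_cmd = 14 gives level = 251.

11 to 251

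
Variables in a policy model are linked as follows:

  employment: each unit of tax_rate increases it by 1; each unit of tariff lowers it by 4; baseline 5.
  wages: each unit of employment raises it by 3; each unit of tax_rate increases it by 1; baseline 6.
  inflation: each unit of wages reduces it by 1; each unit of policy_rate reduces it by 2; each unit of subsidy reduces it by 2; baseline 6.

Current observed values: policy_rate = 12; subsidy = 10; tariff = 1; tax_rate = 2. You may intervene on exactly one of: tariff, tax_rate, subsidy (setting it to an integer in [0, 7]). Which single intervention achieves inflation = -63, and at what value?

Intervening on tariff: inflation = 12*tariff - 67. Reaching -63 requires tariff = 1/3, not an integer.
Intervening on tax_rate: with other inputs at their observed values, inflation = -4*tax_rate - 47. Solving for -63 gives tax_rate = 4, within [0, 7].
Intervening on subsidy: inflation = -2*subsidy - 35. Reaching -63 requires subsidy = 14, outside [0, 7].

set tax_rate = 4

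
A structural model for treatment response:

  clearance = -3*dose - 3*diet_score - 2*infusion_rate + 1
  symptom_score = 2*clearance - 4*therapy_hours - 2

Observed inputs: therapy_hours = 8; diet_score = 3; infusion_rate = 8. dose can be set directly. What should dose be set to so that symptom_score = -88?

Substituting into the clearance equation gives clearance = -3*dose - 24.
Substituting into the symptom_score equation gives symptom_score = -6*dose - 82.
Solve -6*dose - 82 = -88: dose = (-88 + 82) / -6 = 1.

dose = 1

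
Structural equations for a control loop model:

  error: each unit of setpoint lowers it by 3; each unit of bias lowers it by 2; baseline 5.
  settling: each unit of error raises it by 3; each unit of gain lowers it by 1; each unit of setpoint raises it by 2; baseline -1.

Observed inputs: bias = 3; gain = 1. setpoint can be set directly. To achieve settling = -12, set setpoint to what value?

Substituting into the error equation gives error = -3*setpoint - 1.
Substituting into the settling equation gives settling = -7*setpoint - 5.
Solve -7*setpoint - 5 = -12: setpoint = (-12 + 5) / -7 = 1.

setpoint = 1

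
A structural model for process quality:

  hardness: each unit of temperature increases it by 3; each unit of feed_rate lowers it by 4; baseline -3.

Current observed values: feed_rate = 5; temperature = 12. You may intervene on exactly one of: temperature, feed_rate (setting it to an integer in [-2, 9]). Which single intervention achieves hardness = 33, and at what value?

Intervening on temperature: hardness = 3*temperature - 23. Reaching 33 requires temperature = 56/3, not an integer.
Intervening on feed_rate: with other inputs at their observed values, hardness = -4*feed_rate + 33. Solving for 33 gives feed_rate = 0, within [-2, 9].

set feed_rate = 0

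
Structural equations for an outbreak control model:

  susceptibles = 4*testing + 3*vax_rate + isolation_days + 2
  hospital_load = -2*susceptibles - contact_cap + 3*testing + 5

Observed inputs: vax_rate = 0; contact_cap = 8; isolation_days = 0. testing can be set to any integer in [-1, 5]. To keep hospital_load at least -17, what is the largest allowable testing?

testing = 2

Substituting into the susceptibles equation gives susceptibles = 4*testing + 2.
Substituting into the hospital_load equation gives hospital_load = -5*testing - 7.
Require -5*testing - 7 ≥ -17, so testing ≤ 2.
The largest integer in [-1, 5] satisfying this is 2.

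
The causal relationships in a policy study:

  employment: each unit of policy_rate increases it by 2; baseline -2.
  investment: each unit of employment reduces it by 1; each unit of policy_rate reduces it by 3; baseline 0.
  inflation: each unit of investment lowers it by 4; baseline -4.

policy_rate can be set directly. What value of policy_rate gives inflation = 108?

policy_rate = 6

Substituting into the investment equation gives investment = -5*policy_rate + 2.
inflation becomes 20*policy_rate - 12.
Solve 20*policy_rate - 12 = 108: policy_rate = (108 + 12) / 20 = 6.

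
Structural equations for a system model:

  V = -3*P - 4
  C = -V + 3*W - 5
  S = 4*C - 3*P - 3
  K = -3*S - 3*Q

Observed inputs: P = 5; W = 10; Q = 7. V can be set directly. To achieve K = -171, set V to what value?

Intervening on V fixes its value directly, overriding its dependence on P.
Substituting into the C equation gives C = -V + 25.
S becomes -4*V + 82.
Substituting into the K equation gives K = 12*V - 267.
Solve 12*V - 267 = -171: V = (-171 + 267) / 12 = 8.

V = 8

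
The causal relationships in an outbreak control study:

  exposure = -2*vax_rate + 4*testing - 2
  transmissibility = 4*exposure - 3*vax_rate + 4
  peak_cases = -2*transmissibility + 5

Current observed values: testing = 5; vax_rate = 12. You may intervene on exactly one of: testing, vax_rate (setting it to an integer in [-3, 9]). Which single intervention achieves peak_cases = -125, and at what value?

set vax_rate = 1

Intervening on testing: peak_cases = -32*testing + 277. Reaching -125 requires testing = 201/16, not an integer.
Intervening on vax_rate: with other inputs at their observed values, peak_cases = 22*vax_rate - 147. Solving for -125 gives vax_rate = 1, within [-3, 9].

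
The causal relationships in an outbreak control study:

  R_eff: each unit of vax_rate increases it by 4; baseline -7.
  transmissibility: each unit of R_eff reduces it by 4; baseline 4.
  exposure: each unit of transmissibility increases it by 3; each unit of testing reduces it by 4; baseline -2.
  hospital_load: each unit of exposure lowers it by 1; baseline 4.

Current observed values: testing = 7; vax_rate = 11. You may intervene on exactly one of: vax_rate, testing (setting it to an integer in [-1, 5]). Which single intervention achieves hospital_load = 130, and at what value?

Intervening on vax_rate: with other inputs at their observed values, hospital_load = 48*vax_rate - 62. Solving for 130 gives vax_rate = 4, within [-1, 5].
Intervening on testing: hospital_load = 4*testing + 438. Reaching 130 requires testing = -77, outside [-1, 5].

set vax_rate = 4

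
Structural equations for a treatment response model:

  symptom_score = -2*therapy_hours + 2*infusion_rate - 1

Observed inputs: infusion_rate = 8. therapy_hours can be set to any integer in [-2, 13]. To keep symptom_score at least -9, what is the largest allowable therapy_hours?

Substituting into the symptom_score equation gives symptom_score = -2*therapy_hours + 15.
Require -2*therapy_hours + 15 ≥ -9, so therapy_hours ≤ 12.
The largest integer in [-2, 13] satisfying this is 12.

therapy_hours = 12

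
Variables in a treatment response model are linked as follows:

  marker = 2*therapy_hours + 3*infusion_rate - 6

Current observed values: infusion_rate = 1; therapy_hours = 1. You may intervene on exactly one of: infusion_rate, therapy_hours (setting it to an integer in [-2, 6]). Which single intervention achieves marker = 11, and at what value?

Intervening on infusion_rate: with other inputs at their observed values, marker = 3*infusion_rate - 4. Solving for 11 gives infusion_rate = 5, within [-2, 6].
Intervening on therapy_hours: marker = 2*therapy_hours - 3. Reaching 11 requires therapy_hours = 7, outside [-2, 6].

set infusion_rate = 5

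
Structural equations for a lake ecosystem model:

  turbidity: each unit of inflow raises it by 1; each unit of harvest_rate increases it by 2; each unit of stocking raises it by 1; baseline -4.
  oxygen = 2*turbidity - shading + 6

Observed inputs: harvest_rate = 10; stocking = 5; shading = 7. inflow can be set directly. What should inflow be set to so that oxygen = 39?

Substituting into the turbidity equation gives turbidity = inflow + 21.
Substituting into the oxygen equation gives oxygen = 2*inflow + 41.
Solve 2*inflow + 41 = 39: inflow = (39 - 41) / 2 = -1.

inflow = -1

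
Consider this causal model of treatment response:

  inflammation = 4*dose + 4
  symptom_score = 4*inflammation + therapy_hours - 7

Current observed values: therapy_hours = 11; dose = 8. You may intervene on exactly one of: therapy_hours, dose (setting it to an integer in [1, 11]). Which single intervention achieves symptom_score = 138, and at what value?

set therapy_hours = 1

Intervening on therapy_hours: with other inputs at their observed values, symptom_score = therapy_hours + 137. Solving for 138 gives therapy_hours = 1, within [1, 11].
Intervening on dose: symptom_score = 16*dose + 20. Reaching 138 requires dose = 59/8, not an integer.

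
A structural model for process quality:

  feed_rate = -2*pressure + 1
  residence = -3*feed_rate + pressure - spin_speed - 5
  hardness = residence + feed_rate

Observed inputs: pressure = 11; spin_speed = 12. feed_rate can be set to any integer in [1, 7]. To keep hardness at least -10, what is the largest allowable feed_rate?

Intervening on feed_rate fixes its value directly, overriding its dependence on pressure.
Substituting into the residence equation gives residence = -3*feed_rate - 6.
hardness becomes -2*feed_rate - 6.
Require -2*feed_rate - 6 ≥ -10, so feed_rate ≤ 2.
The largest integer in [1, 7] satisfying this is 2.

feed_rate = 2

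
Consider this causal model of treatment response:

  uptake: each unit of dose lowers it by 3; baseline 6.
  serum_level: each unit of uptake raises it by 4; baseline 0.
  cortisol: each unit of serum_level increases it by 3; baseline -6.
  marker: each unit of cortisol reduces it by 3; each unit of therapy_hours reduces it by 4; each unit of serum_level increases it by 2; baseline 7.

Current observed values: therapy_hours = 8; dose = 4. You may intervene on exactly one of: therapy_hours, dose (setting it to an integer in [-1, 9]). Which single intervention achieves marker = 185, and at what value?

set therapy_hours = 2

Intervening on therapy_hours: with other inputs at their observed values, marker = -4*therapy_hours + 193. Solving for 185 gives therapy_hours = 2, within [-1, 9].
Intervening on dose: marker = 84*dose - 175. Reaching 185 requires dose = 30/7, not an integer.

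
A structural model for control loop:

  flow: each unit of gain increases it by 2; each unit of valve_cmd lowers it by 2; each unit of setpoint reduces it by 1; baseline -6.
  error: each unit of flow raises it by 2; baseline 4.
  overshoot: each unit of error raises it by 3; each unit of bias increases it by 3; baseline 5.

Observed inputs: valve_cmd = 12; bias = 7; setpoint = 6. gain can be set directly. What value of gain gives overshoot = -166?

Substituting into the flow equation gives flow = 2*gain - 36.
So error = 4*gain - 68.
overshoot becomes 12*gain - 178.
Solve 12*gain - 178 = -166: gain = (-166 + 178) / 12 = 1.

gain = 1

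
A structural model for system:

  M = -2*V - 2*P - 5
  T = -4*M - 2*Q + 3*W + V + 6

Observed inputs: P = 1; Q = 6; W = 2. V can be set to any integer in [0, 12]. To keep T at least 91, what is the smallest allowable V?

V = 7

Substituting into the M equation gives M = -2*V - 7.
Substituting into the T equation gives T = 9*V + 28.
Require 9*V + 28 ≥ 91, so V ≥ 7.
The smallest integer in [0, 12] satisfying this is 7.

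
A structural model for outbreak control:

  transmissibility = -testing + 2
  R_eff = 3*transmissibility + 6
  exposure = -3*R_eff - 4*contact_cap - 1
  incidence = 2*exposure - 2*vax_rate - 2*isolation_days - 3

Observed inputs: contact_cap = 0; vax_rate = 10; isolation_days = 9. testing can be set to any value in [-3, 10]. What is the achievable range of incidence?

-169 to 65

Substituting into the R_eff equation gives R_eff = -3*testing + 12.
This gives exposure = 9*testing - 37.
Substituting into the incidence equation gives incidence = 18*testing - 115.
Linear in testing, so extremes are at the endpoints: testing = -3 gives incidence = -169; testing = 10 gives incidence = 65.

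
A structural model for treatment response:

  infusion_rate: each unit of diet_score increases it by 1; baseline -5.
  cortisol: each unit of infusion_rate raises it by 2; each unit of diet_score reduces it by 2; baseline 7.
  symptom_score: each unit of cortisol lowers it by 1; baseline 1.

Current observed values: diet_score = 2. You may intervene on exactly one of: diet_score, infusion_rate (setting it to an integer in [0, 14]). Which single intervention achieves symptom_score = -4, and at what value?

Intervening on diet_score: the paths from diet_score to symptom_score cancel (net effect zero), leaving symptom_score = 4; -4 is unreachable this way.
Intervening on infusion_rate: with other inputs at their observed values, symptom_score = -2*infusion_rate - 2. Solving for -4 gives infusion_rate = 1, within [0, 14].

set infusion_rate = 1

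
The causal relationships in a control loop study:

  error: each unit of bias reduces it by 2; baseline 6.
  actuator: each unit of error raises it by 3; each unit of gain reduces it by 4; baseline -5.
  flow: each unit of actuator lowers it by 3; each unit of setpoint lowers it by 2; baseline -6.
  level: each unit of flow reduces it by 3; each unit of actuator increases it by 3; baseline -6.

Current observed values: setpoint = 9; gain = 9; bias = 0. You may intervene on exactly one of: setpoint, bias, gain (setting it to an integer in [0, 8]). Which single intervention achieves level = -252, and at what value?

set setpoint = 2

Intervening on setpoint: with other inputs at their observed values, level = 6*setpoint - 264. Solving for -252 gives setpoint = 2, within [0, 8].
Intervening on bias: level = -72*bias - 210. Reaching -252 requires bias = 7/12, not an integer.
Intervening on gain: level = -48*gain + 222. Reaching -252 requires gain = 79/8, not an integer.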